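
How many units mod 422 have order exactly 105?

φ(422) = φ(2)·φ(211) = 1·210 = 210 = 2 · 3 · 5 · 7.
Since (Z/422Z)^× is cyclic of order 210, the number of elements of order d is φ(d) when d | 210 and 0 otherwise.
105 = 3 · 5 · 7 divides 210, and φ(105) = 48.

48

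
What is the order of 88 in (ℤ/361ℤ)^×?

114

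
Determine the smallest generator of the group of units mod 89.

3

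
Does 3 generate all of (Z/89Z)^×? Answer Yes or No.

φ(89) = 89 − 1 = 88 = 2^3 · 11.
An element g generates (Z/89Z)^× iff g^(88/q) ≢ 1 (mod 89) for each prime q ∈ {2, 11}.
3^44 ≡ 88 (mod 89)  [q = 2: ≢ 1 ✓]
3^8 ≡ 64 (mod 89)  [q = 11: ≢ 1 ✓]
Every test exponent gives a nontrivial residue, hence 3 generates the full group.

Yes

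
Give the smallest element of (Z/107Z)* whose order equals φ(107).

φ(107) = 107 − 1 = 106 = 2 · 53.
Test candidates g = 2, 3, … against the prime factors q ∈ {2, 53} of φ(107): g is a generator iff g^(106/q) ≢ 1 for every such q.
g = 2: 2^53 ≡ 106; 2^2 ≡ 4 — none is 1, so 2 is a primitive root.
So 2 is the smallest generator of (Z/107Z)^×.

2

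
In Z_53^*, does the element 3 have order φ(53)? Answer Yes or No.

φ(53) = 53 − 1 = 52 = 2^2 · 13.
An element g generates (Z/53Z)^× iff g^(52/q) ≢ 1 (mod 53) for each prime q ∈ {2, 13}.
3^26 ≡ 52 (mod 53)  [q = 2: ≢ 1 ✓]
3^4 ≡ 28 (mod 53)  [q = 13: ≢ 1 ✓]
None equal 1, so ord_53(3) = 52: 3 is a primitive root.

Yes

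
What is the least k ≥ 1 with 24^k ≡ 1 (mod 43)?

21

The order of 24 must divide φ(43) = 43 − 1 = 42 = 2 · 3 · 7.
Divisors of 42: 1, 2, 3, 6, 7, 14, 21, 42.
Compute 24^d (mod 43) for the divisors d until we hit 1:
24^1 ≡ 24
24^2 ≡ 17
24^3 ≡ 21
24^6 ≡ 11
24^7 ≡ 6
24^14 ≡ 36
24^21 ≡ 1
The smallest such exponent is 21, so the order of 24 is 21.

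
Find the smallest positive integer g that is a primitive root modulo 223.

φ(223) = 223 − 1 = 222 = 2 · 3 · 37.
Test candidates g = 2, 3, … against the prime factors q ∈ {2, 3, 37} of φ(223): g is a generator iff g^(222/q) ≢ 1 for every such q.
g = 2: 2^111 ≡ 1 — hits 1, so not a primitive root.
g = 3: 3^111 ≡ 222; 3^74 ≡ 183; 3^6 ≡ 60 — none is 1, so 3 is a primitive root.
Hence the least primitive root of 223 is 3.

3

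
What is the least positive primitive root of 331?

φ(331) = 331 − 1 = 330 = 2 · 3 · 5 · 11.
Test candidates g = 2, 3, … against the prime factors q ∈ {2, 3, 5, 11} of φ(331): g is a generator iff g^(330/q) ≢ 1 for every such q.
g = 2: 2^165 ≡ 330; 2^110 ≡ 299; 2^66 ≡ 64; 2^30 ≡ 1 — hits 1, so not a primitive root.
g = 3: 3^165 ≡ 330; 3^110 ≡ 299; 3^66 ≡ 64; 3^30 ≡ 270 — none is 1, so 3 is a primitive root.
Hence the least primitive root of 331 is 3.

3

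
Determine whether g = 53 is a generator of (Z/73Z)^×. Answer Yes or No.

Yes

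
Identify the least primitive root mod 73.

φ(73) = 73 − 1 = 72 = 2^3 · 3^2.
g is a primitive root iff g^(72/q) ≢ 1 (mod 73) for each prime q ∈ {2, 3}.
g = 2: 2^36 ≡ 1 — hits 1, so not a primitive root.
g = 3: 3^36 ≡ 1 — hits 1, so not a primitive root.
g = 4: 4^36 ≡ 1 — hits 1, so not a primitive root.
g = 5: 5^36 ≡ 72; 5^24 ≡ 8 — none is 1, so 5 is a primitive root.
The smallest primitive root modulo 73 is 5.

5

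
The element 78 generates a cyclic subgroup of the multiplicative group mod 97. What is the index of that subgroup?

By Lagrange's theorem, ord_97(78) divides φ(97) = 97 − 1 = 96 = 2^5 · 3.
Divisors of 96: 1, 2, 3, 4, 6, 8, 12, 16, 24, 32, 48, 96.
Compute 78^d (mod 97) for the divisors d until we hit 1:
78^1 ≡ 78
78^2 ≡ 70
78^3 ≡ 28
78^4 ≡ 50
78^6 ≡ 8
78^8 ≡ 75
78^12 ≡ 64
78^16 ≡ 96
78^24 ≡ 22
78^32 ≡ 1
Thus |⟨78⟩| = ord(78) = 32.
[(Z/97Z)^× : ⟨78⟩] = 96/32 = 3.

3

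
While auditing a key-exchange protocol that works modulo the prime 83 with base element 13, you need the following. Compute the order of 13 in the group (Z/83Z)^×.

ord(13) | φ(83) = 83 − 1 = 82 = 2 · 41.
Divisors of 82: 1, 2, 41, 82.
Evaluate successive powers at the divisors of 82:
13^1 ≡ 13 (mod 83)
13^2 ≡ 3 (mod 83)
13^41 ≡ 82 (mod 83)
13^82 ≡ 1 (mod 83) ✓
The smallest such exponent is 82, so the order of 13 is 82.

82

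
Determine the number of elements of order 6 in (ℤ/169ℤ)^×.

φ(169) = φ(13^2) = 13·(13−1) = 156 = 2^2 · 3 · 13.
Since (Z/169Z)^× is cyclic of order 156, the number of elements of order d is φ(d) when d | 156 and 0 otherwise.
6 = 2 · 3 divides 156, and φ(6) = 2.

2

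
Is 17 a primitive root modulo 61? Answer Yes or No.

Yes

φ(61) = 61 − 1 = 60 = 2^2 · 3 · 5.
It suffices to check that the order of 17 is not a proper divisor of 60: compute 17^(60/q) for q ∈ {2, 3, 5}.
17^30 ≡ 60 (mod 61)  [q = 2: ≢ 1 ✓]
17^20 ≡ 13 (mod 61)  [q = 3: ≢ 1 ✓]
17^12 ≡ 20 (mod 61)  [q = 5: ≢ 1 ✓]
All checks pass, so 17 has order 60 and is a primitive root modulo 61.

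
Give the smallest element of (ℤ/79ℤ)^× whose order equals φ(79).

3

φ(79) = 79 − 1 = 78 = 2 · 3 · 13.
Test candidates g = 2, 3, … against the prime factors q ∈ {2, 3, 13} of φ(79): g is a generator iff g^(78/q) ≢ 1 for every such q.
g = 2: 2^39 ≡ 1 — hits 1, so not a primitive root.
g = 3: 3^39 ≡ 78; 3^26 ≡ 23; 3^6 ≡ 18 — none is 1, so 3 is a primitive root.
The smallest primitive root modulo 79 is 3.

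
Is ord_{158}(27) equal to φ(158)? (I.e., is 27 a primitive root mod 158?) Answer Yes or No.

φ(158) = φ(2)·φ(79) = 1·78 = 78 = 2 · 3 · 13.
An element g generates (Z/158Z)^× iff g^(78/q) ≢ 1 (mod 158) for each prime q ∈ {2, 3, 13}.
27^39 ≡ 157 (mod 158)  [q = 2: ≢ 1 ✓]
27^26 ≡ 1 (mod 158)  [q = 3: ≡ 1 ✗]
27^6 ≡ 65 (mod 158)  [q = 13: ≢ 1 ✓]
Since 27^26 ≡ 1, the order of 27 divides 26 < 78, so 27 is not a primitive root.

No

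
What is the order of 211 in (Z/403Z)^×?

3

The order of 211 must divide φ(403) = φ(13·31) = (13−1)·(31−1) = 12·30 = 360 = 2^3 · 3^2 · 5.
Divisors of 360: 1, 2, 3, 4, 5, 6, 8, 9, 10, 12, 15, 18, 20, 24, 30, 36, 40, 45, 60, 72, 90, 120, 180, 360.
Evaluate successive powers at the divisors of 360:
211^1 ≡ 211
211^2 ≡ 191
211^3 ≡ 1
The smallest such exponent is 3, so the order of 211 is 3.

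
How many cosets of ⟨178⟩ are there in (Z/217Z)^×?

The order of 178 must divide φ(217) = φ(7·31) = (7−1)·(31−1) = 6·30 = 180 = 2^2 · 3^2 · 5.
Divisors of 180: 1, 2, 3, 4, 5, 6, 9, 10, 12, 15, 18, 20, 30, 36, 45, 60, 90, 180.
Evaluate successive powers at the divisors of 180:
178^1 ≡ 178
178^2 ≡ 2
178^3 ≡ 139
178^4 ≡ 4
178^5 ≡ 61
178^6 ≡ 8
178^9 ≡ 27
178^10 ≡ 32
178^12 ≡ 64
178^15 ≡ 216
178^18 ≡ 78
178^20 ≡ 156
178^30 ≡ 1
Thus |⟨178⟩| = ord(178) = 30.
Index = |(Z/217Z)^×| / |⟨178⟩| = 180 / 30 = 6.

6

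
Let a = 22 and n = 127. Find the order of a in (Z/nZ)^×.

Since 22 ∈ (Z/127Z)^×, its order divides φ(127) = 127 − 1 = 126 = 2 · 3^2 · 7.
Divisors of 126: 1, 2, 3, 6, 7, 9, 14, 18, 21, 42, 63, 126.
Compute 22^d (mod 127) for the divisors d until we hit 1:
22^1 ≡ 22 (mod 127)
22^2 ≡ 103 (mod 127)
22^3 ≡ 107 (mod 127)
22^6 ≡ 19 (mod 127)
22^7 ≡ 37 (mod 127)
22^9 ≡ 1 (mod 127) ✓
The smallest such exponent is 9, so the order of 22 is 9.

9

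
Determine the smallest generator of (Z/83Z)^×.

2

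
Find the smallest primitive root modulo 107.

φ(107) = 107 − 1 = 106 = 2 · 53.
Test candidates g = 2, 3, … against the prime factors q ∈ {2, 53} of φ(107): g is a generator iff g^(106/q) ≢ 1 for every such q.
g = 2: 2^53 ≡ 106; 2^2 ≡ 4 — none is 1, so 2 is a primitive root.
The smallest primitive root modulo 107 is 2.

2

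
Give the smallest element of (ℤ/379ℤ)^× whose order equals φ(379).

2

φ(379) = 379 − 1 = 378 = 2 · 3^3 · 7.
g is a primitive root iff g^(378/q) ≢ 1 (mod 379) for each prime q ∈ {2, 3, 7}.
g = 2: 2^189 ≡ 378; 2^126 ≡ 327; 2^54 ≡ 125 — none is 1, so 2 is a primitive root.
So 2 is the smallest generator of (Z/379Z)^×.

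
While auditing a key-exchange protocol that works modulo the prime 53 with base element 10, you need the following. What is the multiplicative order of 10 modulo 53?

13

Since 10 ∈ (Z/53Z)^×, its order divides φ(53) = 53 − 1 = 52 = 2^2 · 13.
Divisors of 52: 1, 2, 4, 13, 26, 52.
Evaluate successive powers at the divisors of 52:
10^1 ≡ 10 (mod 53)
10^2 ≡ 47 (mod 53)
10^4 ≡ 36 (mod 53)
10^13 ≡ 1 (mod 53) ✓
The smallest such exponent is 13, so the order of 10 is 13.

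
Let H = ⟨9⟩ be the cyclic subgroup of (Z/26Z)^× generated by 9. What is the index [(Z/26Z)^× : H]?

4

ord(9) | φ(26) = φ(2)·φ(13) = 1·12 = 12 = 2^2 · 3.
Divisors of 12: 1, 2, 3, 4, 6, 12.
Evaluate successive powers at the divisors of 12:
9^1 ≡ 9
9^2 ≡ 3
9^3 ≡ 1
Thus |⟨9⟩| = ord(9) = 3.
[(Z/26Z)^× : ⟨9⟩] = 12/3 = 4.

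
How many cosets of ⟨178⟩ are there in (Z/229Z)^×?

2

ord(178) | φ(229) = 229 − 1 = 228 = 2^2 · 3 · 19.
Divisors of 228: 1, 2, 3, 4, 6, 12, 19, 38, 57, 76, 114, 228.
Test each divisor d:
178^1 ≡ 178
178^2 ≡ 82
178^3 ≡ 169
178^4 ≡ 83
178^6 ≡ 165
178^12 ≡ 203
178^19 ≡ 95
178^38 ≡ 94
178^57 ≡ 228
178^76 ≡ 134
178^114 ≡ 1
So ord_229(178) = 114, hence |⟨178⟩| = 114.
Index = |(Z/229Z)^×| / |⟨178⟩| = 228 / 114 = 2.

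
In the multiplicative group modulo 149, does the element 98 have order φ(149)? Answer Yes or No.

φ(149) = 149 − 1 = 148 = 2^2 · 37.
It suffices to check that the order of 98 is not a proper divisor of 148: compute 98^(148/q) for q ∈ {2, 37}.
98^74 ≡ 148 (mod 149)  [q = 2: ≢ 1 ✓]
98^4 ≡ 5 (mod 149)  [q = 37: ≢ 1 ✓]
None equal 1, so ord_149(98) = 148: 98 is a primitive root.

Yes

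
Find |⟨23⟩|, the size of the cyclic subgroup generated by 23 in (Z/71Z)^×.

14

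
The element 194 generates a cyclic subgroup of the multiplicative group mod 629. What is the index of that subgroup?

4

Since 194 ∈ (Z/629Z)^×, its order divides φ(629) = φ(17·37) = (17−1)·(37−1) = 16·36 = 576 = 2^6 · 3^2.
Divisors of 576: 1, 2, 3, 4, 6, 8, 9, 12, 16, 18, 24, 32, 36, 48, 64, 72, 96, 144, 192, 288, 576.
Compute 194^d (mod 629) for the divisors d until we hit 1:
194^1 ≡ 194 (mod 629)
194^2 ≡ 525 (mod 629)
194^3 ≡ 581 (mod 629)
194^4 ≡ 123 (mod 629)
194^6 ≡ 417 (mod 629)
194^8 ≡ 33 (mod 629)
194^9 ≡ 112 (mod 629)
194^12 ≡ 285 (mod 629)
194^16 ≡ 460 (mod 629)
194^18 ≡ 593 (mod 629)
194^24 ≡ 84 (mod 629)
194^32 ≡ 256 (mod 629)
194^36 ≡ 38 (mod 629)
194^48 ≡ 137 (mod 629)
194^64 ≡ 120 (mod 629)
194^72 ≡ 186 (mod 629)
194^96 ≡ 528 (mod 629)
194^144 ≡ 1 (mod 629) ✓
So ord_629(194) = 144, hence |⟨194⟩| = 144.
[(Z/629Z)^× : ⟨194⟩] = 576/144 = 4.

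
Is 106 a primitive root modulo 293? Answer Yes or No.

Yes

φ(293) = 293 − 1 = 292 = 2^2 · 73.
It suffices to check that the order of 106 is not a proper divisor of 292: compute 106^(292/q) for q ∈ {2, 73}.
106^146 ≡ 292 (mod 293)  [q = 2: ≢ 1 ✓]
106^4 ≡ 149 (mod 293)  [q = 73: ≢ 1 ✓]
None equal 1, so ord_293(106) = 292: 106 is a primitive root.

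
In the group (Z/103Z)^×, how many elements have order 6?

2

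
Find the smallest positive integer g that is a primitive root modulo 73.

φ(73) = 73 − 1 = 72 = 2^3 · 3^2.
g is a primitive root iff g^(72/q) ≢ 1 (mod 73) for each prime q ∈ {2, 3}.
g = 2: 2^36 ≡ 1 — hits 1, so not a primitive root.
g = 3: 3^36 ≡ 1 — hits 1, so not a primitive root.
g = 4: 4^36 ≡ 1 — hits 1, so not a primitive root.
g = 5: 5^36 ≡ 72; 5^24 ≡ 8 — none is 1, so 5 is a primitive root.
Hence the least primitive root of 73 is 5.

5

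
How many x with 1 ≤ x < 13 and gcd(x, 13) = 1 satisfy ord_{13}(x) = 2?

1

φ(13) = 13 − 1 = 12 = 2^2 · 3.
(Z/13Z)^× is cyclic (|G| = 12); a cyclic group of order m has exactly φ(d) elements of each order d | m, and none otherwise.
2 | 12, and φ(2) = 2 − 1 = 1.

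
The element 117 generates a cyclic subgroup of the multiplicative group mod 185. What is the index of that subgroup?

By Lagrange's theorem, ord_185(117) divides φ(185) = φ(5·37) = (5−1)·(37−1) = 4·36 = 144 = 2^4 · 3^2.
Divisors of 144: 1, 2, 3, 4, 6, 8, 9, 12, 16, 18, 24, 36, 48, 72, 144.
Check 117^d mod 185 for each divisor in increasing order:
117^1 ≡ 117
117^2 ≡ 184
117^3 ≡ 68
117^4 ≡ 1
So ord_185(117) = 4, hence |⟨117⟩| = 4.
[(Z/185Z)^× : ⟨117⟩] = 144/4 = 36.

36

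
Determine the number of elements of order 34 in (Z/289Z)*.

16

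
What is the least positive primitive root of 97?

5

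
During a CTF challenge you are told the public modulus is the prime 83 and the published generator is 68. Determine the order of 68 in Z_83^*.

41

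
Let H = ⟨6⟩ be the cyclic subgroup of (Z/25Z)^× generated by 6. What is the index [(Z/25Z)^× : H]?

Since 6 ∈ (Z/25Z)^×, its order divides φ(25) = φ(5^2) = 5·(5−1) = 20 = 2^2 · 5.
Divisors of 20: 1, 2, 4, 5, 10, 20.
Evaluate successive powers at the divisors of 20:
6^1 ≡ 6 (mod 25)
6^2 ≡ 11 (mod 25)
6^4 ≡ 21 (mod 25)
6^5 ≡ 1 (mod 25) ✓
The order of 6 is 5, so the subgroup it generates has 5 elements.
[(Z/25Z)^× : ⟨6⟩] = 20/5 = 4.

4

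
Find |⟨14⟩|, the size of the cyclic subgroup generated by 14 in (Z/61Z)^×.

The order of 14 must divide φ(61) = 61 − 1 = 60 = 2^2 · 3 · 5.
Divisors of 60: 1, 2, 3, 4, 5, 6, 10, 12, 15, 20, 30, 60.
Compute 14^d (mod 61) for the divisors d until we hit 1:
14^1 ≡ 14
14^2 ≡ 13
14^3 ≡ 60
14^4 ≡ 47
14^5 ≡ 48
14^6 ≡ 1
Therefore the multiplicative order of 14 modulo 61 is 6.

6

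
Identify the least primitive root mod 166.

5

φ(166) = φ(2)·φ(83) = 1·82 = 82 = 2 · 41.
g is a primitive root iff g^(82/q) ≢ 1 (mod 166) for each prime q ∈ {2, 41}.
g = 2: gcd(2, 166) = 2 > 1, not a unit — skip.
g = 3: 3^41 ≡ 1 — hits 1, so not a primitive root.
g = 4: gcd(4, 166) = 2 > 1, not a unit — skip.
g = 5: 5^41 ≡ 165; 5^2 ≡ 25 — none is 1, so 5 is a primitive root.
The smallest primitive root modulo 166 is 5.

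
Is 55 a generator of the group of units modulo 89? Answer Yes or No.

No

φ(89) = 89 − 1 = 88 = 2^3 · 11.
55 is a primitive root mod 89 iff 55^(φ(89)/q) ≢ 1 for every prime q | φ(89), i.e. q ∈ {2, 11}.
55^44 ≡ 1 (mod 89)  [q = 2: ≡ 1 ✗]
55^8 ≡ 1 (mod 89)  [q = 11: ≡ 1 ✗]
The check at q = 2 fails, so 55 generates a proper subgroup.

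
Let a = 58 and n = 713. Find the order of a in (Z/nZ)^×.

The order of 58 must divide φ(713) = φ(23·31) = (23−1)·(31−1) = 22·30 = 660 = 2^2 · 3 · 5 · 11.
Divisors of 660: 1, 2, 3, 4, 5, 6, 10, 11, 12, 15, 20, 22, 30, 33, 44, 55, 60, 66, 110, 132, 165, 220, 330, 660.
Compute 58^d (mod 713) for the divisors d until we hit 1:
58^1 ≡ 58
58^2 ≡ 512
58^3 ≡ 463
58^4 ≡ 473
58^5 ≡ 340
58^6 ≡ 469
58^10 ≡ 94
58^11 ≡ 461
58^12 ≡ 357
58^15 ≡ 588
58^20 ≡ 280
58^22 ≡ 47
58^30 ≡ 652
58^33 ≡ 277
58^44 ≡ 70
58^55 ≡ 185
58^60 ≡ 156
58^66 ≡ 438
58^110 ≡ 1
So ord_713(58) = 110.

110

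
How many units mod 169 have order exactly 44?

0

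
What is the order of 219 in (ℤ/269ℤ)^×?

268

ord(219) | φ(269) = 269 − 1 = 268 = 2^2 · 67.
Divisors of 268: 1, 2, 4, 67, 134, 268.
Compute 219^d (mod 269) for the divisors d until we hit 1:
219^1 ≡ 219 (mod 269)
219^2 ≡ 79 (mod 269)
219^4 ≡ 54 (mod 269)
219^67 ≡ 82 (mod 269)
219^134 ≡ 268 (mod 269)
219^268 ≡ 1 (mod 269) ✓
Therefore the multiplicative order of 219 modulo 269 is 268.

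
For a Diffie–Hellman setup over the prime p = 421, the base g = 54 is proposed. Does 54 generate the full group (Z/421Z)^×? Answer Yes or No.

φ(421) = 421 − 1 = 420 = 2^2 · 3 · 5 · 7.
It suffices to check that the order of 54 is not a proper divisor of 420: compute 54^(420/q) for q ∈ {2, 3, 5, 7}.
54^210 ≡ 420 (mod 421)  [q = 2: ≢ 1 ✓]
54^140 ≡ 400 (mod 421)  [q = 3: ≢ 1 ✓]
54^84 ≡ 354 (mod 421)  [q = 5: ≢ 1 ✓]
54^60 ≡ 75 (mod 421)  [q = 7: ≢ 1 ✓]
Every test exponent gives a nontrivial residue, hence 54 generates the full group.

Yes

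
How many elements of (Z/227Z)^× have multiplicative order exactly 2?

φ(227) = 227 − 1 = 226 = 2 · 113.
In a cyclic group of order 226, there are φ(d) elements of order d for each divisor d of 226, and zero for non-divisors.
2 | 226, and φ(2) = 2 − 1 = 1.

1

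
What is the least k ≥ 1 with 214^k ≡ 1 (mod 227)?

By Lagrange's theorem, ord_227(214) divides φ(227) = 227 − 1 = 226 = 2 · 113.
Divisors of 226: 1, 2, 113, 226.
Test each divisor d:
214^1 ≡ 214
214^2 ≡ 169
214^113 ≡ 1
So ord_227(214) = 113.

113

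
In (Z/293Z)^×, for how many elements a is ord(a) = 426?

φ(293) = 293 − 1 = 292 = 2^2 · 73.
(Z/293Z)^× is cyclic (|G| = 292); a cyclic group of order m has exactly φ(d) elements of each order d | m, and none otherwise.
426 does not divide 292, so no element of (Z/293Z)^× has order 426.

0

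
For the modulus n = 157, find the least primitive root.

φ(157) = 157 − 1 = 156 = 2^2 · 3 · 13.
Test candidates g = 2, 3, … against the prime factors q ∈ {2, 3, 13} of φ(157): g is a generator iff g^(156/q) ≢ 1 for every such q.
g = 2: 2^78 ≡ 156; 2^52 ≡ 1 — hits 1, so not a primitive root.
g = 3: 3^78 ≡ 1 — hits 1, so not a primitive root.
g = 4: 4^78 ≡ 1 — hits 1, so not a primitive root.
g = 5: 5^78 ≡ 156; 5^52 ≡ 12; 5^12 ≡ 130 — none is 1, so 5 is a primitive root.
The smallest primitive root modulo 157 is 5.

5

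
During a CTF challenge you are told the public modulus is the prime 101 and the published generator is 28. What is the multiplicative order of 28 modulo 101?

ord(28) | φ(101) = 101 − 1 = 100 = 2^2 · 5^2.
Divisors of 100: 1, 2, 4, 5, 10, 20, 25, 50, 100.
Compute 28^d (mod 101) for the divisors d until we hit 1:
28^1 ≡ 28
28^2 ≡ 77
28^4 ≡ 71
28^5 ≡ 69
28^10 ≡ 14
28^20 ≡ 95
28^25 ≡ 91
28^50 ≡ 100
28^100 ≡ 1
Hence ord(28) = 100.

100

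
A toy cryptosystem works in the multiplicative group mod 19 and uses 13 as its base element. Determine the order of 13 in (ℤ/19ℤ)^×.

18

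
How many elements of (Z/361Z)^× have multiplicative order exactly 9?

6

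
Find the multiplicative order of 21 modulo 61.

By Lagrange's theorem, ord_61(21) divides φ(61) = 61 − 1 = 60 = 2^2 · 3 · 5.
Divisors of 60: 1, 2, 3, 4, 5, 6, 10, 12, 15, 20, 30, 60.
Evaluate successive powers at the divisors of 60:
21^1 ≡ 21 (mod 61)
21^2 ≡ 14 (mod 61)
21^3 ≡ 50 (mod 61)
21^4 ≡ 13 (mod 61)
21^5 ≡ 29 (mod 61)
21^6 ≡ 60 (mod 61)
21^10 ≡ 48 (mod 61)
21^12 ≡ 1 (mod 61) ✓
Therefore the multiplicative order of 21 modulo 61 is 12.

12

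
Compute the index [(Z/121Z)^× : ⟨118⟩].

Since 118 ∈ (Z/121Z)^×, its order divides φ(121) = φ(11^2) = 11·(11−1) = 110 = 2 · 5 · 11.
Divisors of 110: 1, 2, 5, 10, 11, 22, 55, 110.
Test each divisor d:
118^1 ≡ 118
118^2 ≡ 9
118^5 ≡ 120
118^10 ≡ 1
So ord_121(118) = 10, hence |⟨118⟩| = 10.
[(Z/121Z)^× : ⟨118⟩] = 110/10 = 11.

11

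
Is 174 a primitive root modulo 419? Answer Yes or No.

Yes

φ(419) = 419 − 1 = 418 = 2 · 11 · 19.
An element g generates (Z/419Z)^× iff g^(418/q) ≢ 1 (mod 419) for each prime q ∈ {2, 11, 19}.
174^209 ≡ 418 (mod 419)  [q = 2: ≢ 1 ✓]
174^38 ≡ 13 (mod 419)  [q = 11: ≢ 1 ✓]
174^22 ≡ 136 (mod 419)  [q = 19: ≢ 1 ✓]
None equal 1, so ord_419(174) = 418: 174 is a primitive root.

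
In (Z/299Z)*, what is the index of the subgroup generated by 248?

24

The order of 248 must divide φ(299) = φ(13·23) = (13−1)·(23−1) = 12·22 = 264 = 2^3 · 3 · 11.
Divisors of 264: 1, 2, 3, 4, 6, 8, 11, 12, 22, 24, 33, 44, 66, 88, 132, 264.
Test each divisor d:
248^1 ≡ 248 (mod 299)
248^2 ≡ 209 (mod 299)
248^3 ≡ 105 (mod 299)
248^4 ≡ 27 (mod 299)
248^6 ≡ 261 (mod 299)
248^8 ≡ 131 (mod 299)
248^11 ≡ 1 (mod 299) ✓
So ord_299(248) = 11, hence |⟨248⟩| = 11.
Index = |(Z/299Z)^×| / |⟨248⟩| = 264 / 11 = 24.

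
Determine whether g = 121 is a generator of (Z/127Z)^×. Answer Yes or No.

No

φ(127) = 127 − 1 = 126 = 2 · 3^2 · 7.
Test 121^(126/q) mod 127 for each prime factor q of 126:
121^63 ≡ 1 (mod 127)  [q = 2: ≡ 1 ✗]
121^42 ≡ 107 (mod 127)  [q = 3: ≢ 1 ✓]
121^18 ≡ 64 (mod 127)  [q = 7: ≢ 1 ✓]
The check at q = 2 fails, so 121 generates a proper subgroup.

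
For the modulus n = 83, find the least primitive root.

2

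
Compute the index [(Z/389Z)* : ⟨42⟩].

ord(42) | φ(389) = 389 − 1 = 388 = 2^2 · 97.
Divisors of 388: 1, 2, 4, 97, 194, 388.
Check 42^d mod 389 for each divisor in increasing order:
42^1 ≡ 42 (mod 389)
42^2 ≡ 208 (mod 389)
42^4 ≡ 85 (mod 389)
42^97 ≡ 1 (mod 389) ✓
Thus |⟨42⟩| = ord(42) = 97.
The index is φ(389) / ord(42) = 388 / 97 = 4.

4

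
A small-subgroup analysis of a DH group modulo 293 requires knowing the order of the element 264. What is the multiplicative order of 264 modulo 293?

Since 264 ∈ (Z/293Z)^×, its order divides φ(293) = 293 − 1 = 292 = 2^2 · 73.
Divisors of 292: 1, 2, 4, 73, 146, 292.
Test each divisor d:
264^1 ≡ 264 (mod 293)
264^2 ≡ 255 (mod 293)
264^4 ≡ 272 (mod 293)
264^73 ≡ 155 (mod 293)
264^146 ≡ 292 (mod 293)
264^292 ≡ 1 (mod 293) ✓
The smallest such exponent is 292, so the order of 264 is 292.

292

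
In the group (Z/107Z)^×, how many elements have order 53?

52

φ(107) = 107 − 1 = 106 = 2 · 53.
(Z/107Z)^× is cyclic (|G| = 106); a cyclic group of order m has exactly φ(d) elements of each order d | m, and none otherwise.
53 | 106, and φ(53) = 53 − 1 = 52.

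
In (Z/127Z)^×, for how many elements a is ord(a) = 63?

36

φ(127) = 127 − 1 = 126 = 2 · 3^2 · 7.
(Z/127Z)^× is cyclic (|G| = 126); a cyclic group of order m has exactly φ(d) elements of each order d | m, and none otherwise.
63 = 3^2 · 7 divides 126, and φ(63) = 36.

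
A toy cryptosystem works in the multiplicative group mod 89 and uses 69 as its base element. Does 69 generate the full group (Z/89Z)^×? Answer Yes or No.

φ(89) = 89 − 1 = 88 = 2^3 · 11.
An element g generates (Z/89Z)^× iff g^(88/q) ≢ 1 (mod 89) for each prime q ∈ {2, 11}.
69^44 ≡ 1 (mod 89)  [q = 2: ≡ 1 ✗]
69^8 ≡ 39 (mod 89)  [q = 11: ≢ 1 ✓]
69^44 ≡ 1 shows ord(69) | 44, strictly less than φ(89); not a primitive root.

No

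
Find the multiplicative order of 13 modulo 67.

66

ord(13) | φ(67) = 67 − 1 = 66 = 2 · 3 · 11.
Divisors of 66: 1, 2, 3, 6, 11, 22, 33, 66.
Evaluate successive powers at the divisors of 66:
13^1 ≡ 13
13^2 ≡ 35
13^3 ≡ 53
13^6 ≡ 62
13^11 ≡ 38
13^22 ≡ 37
13^33 ≡ 66
13^66 ≡ 1
So ord_67(13) = 66.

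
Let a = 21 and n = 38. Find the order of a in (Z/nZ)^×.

18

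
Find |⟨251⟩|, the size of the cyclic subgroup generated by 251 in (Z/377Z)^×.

Since 251 ∈ (Z/377Z)^×, its order divides φ(377) = φ(13·29) = (13−1)·(29−1) = 12·28 = 336 = 2^4 · 3 · 7.
Divisors of 336: 1, 2, 3, 4, 6, 7, 8, 12, 14, 16, 21, 24, 28, 42, 48, 56, 84, 112, 168, 336.
Evaluate successive powers at the divisors of 336:
251^1 ≡ 251 (mod 377)
251^2 ≡ 42 (mod 377)
251^3 ≡ 363 (mod 377)
251^4 ≡ 256 (mod 377)
251^6 ≡ 196 (mod 377)
251^7 ≡ 186 (mod 377)
251^8 ≡ 315 (mod 377)
251^12 ≡ 339 (mod 377)
251^14 ≡ 289 (mod 377)
251^16 ≡ 74 (mod 377)
251^21 ≡ 220 (mod 377)
251^24 ≡ 313 (mod 377)
251^28 ≡ 204 (mod 377)
251^42 ≡ 144 (mod 377)
251^48 ≡ 326 (mod 377)
251^56 ≡ 146 (mod 377)
251^84 ≡ 1 (mod 377) ✓
The smallest such exponent is 84, so the order of 251 is 84.

84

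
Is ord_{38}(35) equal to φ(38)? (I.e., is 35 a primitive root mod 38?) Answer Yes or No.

φ(38) = φ(2)·φ(19) = 1·18 = 18 = 2 · 3^2.
An element g generates (Z/38Z)^× iff g^(18/q) ≢ 1 (mod 38) for each prime q ∈ {2, 3}.
35^9 ≡ 1 (mod 38)  [q = 2: ≡ 1 ✗]
35^6 ≡ 7 (mod 38)  [q = 3: ≢ 1 ✓]
Since 35^9 ≡ 1, the order of 35 divides 9 < 18, so 35 is not a primitive root.

No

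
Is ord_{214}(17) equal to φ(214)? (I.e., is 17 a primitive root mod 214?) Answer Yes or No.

Yes

φ(214) = φ(2)·φ(107) = 1·106 = 106 = 2 · 53.
Test 17^(106/q) mod 214 for each prime factor q of 106:
17^53 ≡ 213 (mod 214)  [q = 2: ≢ 1 ✓]
17^2 ≡ 75 (mod 214)  [q = 53: ≢ 1 ✓]
None equal 1, so ord_214(17) = 106: 17 is a primitive root.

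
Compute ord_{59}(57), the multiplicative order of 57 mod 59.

ord(57) | φ(59) = 59 − 1 = 58 = 2 · 29.
Divisors of 58: 1, 2, 29, 58.
Compute 57^d (mod 59) for the divisors d until we hit 1:
57^1 ≡ 57 (mod 59)
57^2 ≡ 4 (mod 59)
57^29 ≡ 1 (mod 59) ✓
Hence ord(57) = 29.

29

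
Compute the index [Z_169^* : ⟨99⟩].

By Lagrange's theorem, ord_169(99) divides φ(169) = φ(13^2) = 13·(13−1) = 156 = 2^2 · 3 · 13.
Divisors of 156: 1, 2, 3, 4, 6, 12, 13, 26, 39, 52, 78, 156.
Compute 99^d (mod 169) for the divisors d until we hit 1:
99^1 ≡ 99
99^2 ≡ 168
99^3 ≡ 70
99^4 ≡ 1
The order of 99 is 4, so the subgroup it generates has 4 elements.
The index is φ(169) / ord(99) = 156 / 4 = 39.

39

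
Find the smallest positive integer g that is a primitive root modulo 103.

φ(103) = 103 − 1 = 102 = 2 · 3 · 17.
g is a primitive root iff g^(102/q) ≢ 1 (mod 103) for each prime q ∈ {2, 3, 17}.
g = 2: 2^51 ≡ 1 — hits 1, so not a primitive root.
g = 3: 3^51 ≡ 102; 3^34 ≡ 1 — hits 1, so not a primitive root.
g = 4: 4^51 ≡ 1 — hits 1, so not a primitive root.
g = 5: 5^51 ≡ 102; 5^34 ≡ 56; 5^6 ≡ 72 — none is 1, so 5 is a primitive root.
So 5 is the smallest generator of (Z/103Z)^×.

5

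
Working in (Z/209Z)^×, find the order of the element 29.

90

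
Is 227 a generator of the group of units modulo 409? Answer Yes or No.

No

φ(409) = 409 − 1 = 408 = 2^3 · 3 · 17.
227 is a primitive root mod 409 iff 227^(φ(409)/q) ≢ 1 for every prime q | φ(409), i.e. q ∈ {2, 3, 17}.
227^204 ≡ 1 (mod 409)  [q = 2: ≡ 1 ✗]
227^136 ≡ 1 (mod 409)  [q = 3: ≡ 1 ✗]
227^24 ≡ 345 (mod 409)  [q = 17: ≢ 1 ✓]
Since 227^204 ≡ 1, the order of 227 divides 204 < 408, so 227 is not a primitive root.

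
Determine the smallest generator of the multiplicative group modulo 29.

φ(29) = 29 − 1 = 28 = 2^2 · 7.
g is a primitive root iff g^(28/q) ≢ 1 (mod 29) for each prime q ∈ {2, 7}.
g = 2: 2^14 ≡ 28; 2^4 ≡ 16 — none is 1, so 2 is a primitive root.
The smallest primitive root modulo 29 is 2.

2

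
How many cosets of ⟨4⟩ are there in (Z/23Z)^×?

2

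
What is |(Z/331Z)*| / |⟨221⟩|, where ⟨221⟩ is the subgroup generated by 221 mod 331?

1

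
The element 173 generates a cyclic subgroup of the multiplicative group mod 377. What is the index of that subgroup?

By Lagrange's theorem, ord_377(173) divides φ(377) = φ(13·29) = (13−1)·(29−1) = 12·28 = 336 = 2^4 · 3 · 7.
Divisors of 336: 1, 2, 3, 4, 6, 7, 8, 12, 14, 16, 21, 24, 28, 42, 48, 56, 84, 112, 168, 336.
Evaluate successive powers at the divisors of 336:
173^1 ≡ 173 (mod 377)
173^2 ≡ 146 (mod 377)
173^3 ≡ 376 (mod 377)
173^4 ≡ 204 (mod 377)
173^6 ≡ 1 (mod 377) ✓
So ord_377(173) = 6, hence |⟨173⟩| = 6.
Index = |(Z/377Z)^×| / |⟨173⟩| = 336 / 6 = 56.

56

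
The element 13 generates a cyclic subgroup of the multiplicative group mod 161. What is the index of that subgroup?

6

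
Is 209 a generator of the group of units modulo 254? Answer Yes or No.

φ(254) = φ(2)·φ(127) = 1·126 = 126 = 2 · 3^2 · 7.
209 is a primitive root mod 254 iff 209^(φ(254)/q) ≢ 1 for every prime q | φ(254), i.e. q ∈ {2, 3, 7}.
209^63 ≡ 1 (mod 254)  [q = 2: ≡ 1 ✗]
209^42 ≡ 19 (mod 254)  [q = 3: ≢ 1 ✓]
209^18 ≡ 135 (mod 254)  [q = 7: ≢ 1 ✓]
The check at q = 2 fails, so 209 generates a proper subgroup.

No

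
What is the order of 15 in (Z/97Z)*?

96

By Lagrange's theorem, ord_97(15) divides φ(97) = 97 − 1 = 96 = 2^5 · 3.
Divisors of 96: 1, 2, 3, 4, 6, 8, 12, 16, 24, 32, 48, 96.
Compute 15^d (mod 97) for the divisors d until we hit 1:
15^1 ≡ 15
15^2 ≡ 31
15^3 ≡ 77
15^4 ≡ 88
15^6 ≡ 12
15^8 ≡ 81
15^12 ≡ 47
15^16 ≡ 62
15^24 ≡ 75
15^32 ≡ 61
15^48 ≡ 96
15^96 ≡ 1
So ord_97(15) = 96.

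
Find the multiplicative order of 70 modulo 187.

ord(70) | φ(187) = φ(11·17) = (11−1)·(17−1) = 10·16 = 160 = 2^5 · 5.
Divisors of 160: 1, 2, 4, 5, 8, 10, 16, 20, 32, 40, 80, 160.
Check 70^d mod 187 for each divisor in increasing order:
70^1 ≡ 70 (mod 187)
70^2 ≡ 38 (mod 187)
70^4 ≡ 135 (mod 187)
70^5 ≡ 100 (mod 187)
70^8 ≡ 86 (mod 187)
70^10 ≡ 89 (mod 187)
70^16 ≡ 103 (mod 187)
70^20 ≡ 67 (mod 187)
70^32 ≡ 137 (mod 187)
70^40 ≡ 1 (mod 187) ✓
Therefore the multiplicative order of 70 modulo 187 is 40.

40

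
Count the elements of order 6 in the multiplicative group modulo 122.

φ(122) = φ(2)·φ(61) = 1·60 = 60 = 2^2 · 3 · 5.
In a cyclic group of order 60, there are φ(d) elements of order d for each divisor d of 60, and zero for non-divisors.
6 = 2 · 3 divides 60, and φ(6) = 2.

2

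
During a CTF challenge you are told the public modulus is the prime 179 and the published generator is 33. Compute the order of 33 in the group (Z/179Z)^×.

178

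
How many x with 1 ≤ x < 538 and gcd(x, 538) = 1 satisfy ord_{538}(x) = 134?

φ(538) = φ(2)·φ(269) = 1·268 = 268 = 2^2 · 67.
(Z/538Z)^× is cyclic (|G| = 268); a cyclic group of order m has exactly φ(d) elements of each order d | m, and none otherwise.
134 = 2 · 67 divides 268, and φ(134) = 66.

66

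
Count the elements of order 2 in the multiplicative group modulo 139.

φ(139) = 139 − 1 = 138 = 2 · 3 · 23.
In a cyclic group of order 138, there are φ(d) elements of order d for each divisor d of 138, and zero for non-divisors.
2 | 138, and φ(2) = 2 − 1 = 1.

1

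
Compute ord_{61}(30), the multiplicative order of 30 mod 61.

Since 30 ∈ (Z/61Z)^×, its order divides φ(61) = 61 − 1 = 60 = 2^2 · 3 · 5.
Divisors of 60: 1, 2, 3, 4, 5, 6, 10, 12, 15, 20, 30, 60.
Evaluate successive powers at the divisors of 60:
30^1 ≡ 30
30^2 ≡ 46
30^3 ≡ 38
30^4 ≡ 42
30^5 ≡ 40
30^6 ≡ 41
30^10 ≡ 14
30^12 ≡ 34
30^15 ≡ 11
30^20 ≡ 13
30^30 ≡ 60
30^60 ≡ 1
Therefore the multiplicative order of 30 modulo 61 is 60.

60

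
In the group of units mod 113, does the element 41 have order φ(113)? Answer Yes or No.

No

φ(113) = 113 − 1 = 112 = 2^4 · 7.
An element g generates (Z/113Z)^× iff g^(112/q) ≢ 1 (mod 113) for each prime q ∈ {2, 7}.
41^56 ≡ 1 (mod 113)  [q = 2: ≡ 1 ✗]
41^16 ≡ 16 (mod 113)  [q = 7: ≢ 1 ✓]
41^56 ≡ 1 shows ord(41) | 56, strictly less than φ(113); not a primitive root.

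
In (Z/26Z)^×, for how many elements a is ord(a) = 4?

φ(26) = φ(2)·φ(13) = 1·12 = 12 = 2^2 · 3.
Since (Z/26Z)^× is cyclic of order 12, the number of elements of order d is φ(d) when d | 12 and 0 otherwise.
4 = 2^2 divides 12, and φ(4) = 2.

2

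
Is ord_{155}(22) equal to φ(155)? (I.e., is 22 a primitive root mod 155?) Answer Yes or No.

155 = 5 · 31 is a product of two distinct odd primes, so (Z/155Z)^× ≅ (Z/5Z)^× × (Z/31Z)^× is not cyclic.
No primitive root modulo 155 exists; in particular 22 is not one.

No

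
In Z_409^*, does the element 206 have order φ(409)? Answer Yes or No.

φ(409) = 409 − 1 = 408 = 2^3 · 3 · 17.
An element g generates (Z/409Z)^× iff g^(408/q) ≢ 1 (mod 409) for each prime q ∈ {2, 3, 17}.
206^204 ≡ 1 (mod 409)  [q = 2: ≡ 1 ✗]
206^136 ≡ 355 (mod 409)  [q = 3: ≢ 1 ✓]
206^24 ≡ 216 (mod 409)  [q = 17: ≢ 1 ✓]
The check at q = 2 fails, so 206 generates a proper subgroup.

No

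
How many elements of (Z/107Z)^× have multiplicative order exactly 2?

φ(107) = 107 − 1 = 106 = 2 · 53.
In a cyclic group of order 106, there are φ(d) elements of order d for each divisor d of 106, and zero for non-divisors.
2 | 106, and φ(2) = 2 − 1 = 1.

1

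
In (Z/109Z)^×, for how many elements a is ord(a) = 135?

0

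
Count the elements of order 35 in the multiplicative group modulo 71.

24

φ(71) = 71 − 1 = 70 = 2 · 5 · 7.
(Z/71Z)^× is cyclic (|G| = 70); a cyclic group of order m has exactly φ(d) elements of each order d | m, and none otherwise.
35 = 5 · 7 divides 70, and φ(35) = 24.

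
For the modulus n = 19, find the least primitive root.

2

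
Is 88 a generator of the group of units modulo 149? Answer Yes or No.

No

φ(149) = 149 − 1 = 148 = 2^2 · 37.
88 is a primitive root mod 149 iff 88^(φ(149)/q) ≢ 1 for every prime q | φ(149), i.e. q ∈ {2, 37}.
88^74 ≡ 1 (mod 149)  [q = 2: ≡ 1 ✗]
88^4 ≡ 16 (mod 149)  [q = 37: ≢ 1 ✓]
Since 88^74 ≡ 1, the order of 88 divides 74 < 148, so 88 is not a primitive root.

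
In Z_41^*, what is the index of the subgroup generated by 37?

8

ord(37) | φ(41) = 41 − 1 = 40 = 2^3 · 5.
Divisors of 40: 1, 2, 4, 5, 8, 10, 20, 40.
Compute 37^d (mod 41) for the divisors d until we hit 1:
37^1 ≡ 37
37^2 ≡ 16
37^4 ≡ 10
37^5 ≡ 1
Thus |⟨37⟩| = ord(37) = 5.
The index is φ(41) / ord(37) = 40 / 5 = 8.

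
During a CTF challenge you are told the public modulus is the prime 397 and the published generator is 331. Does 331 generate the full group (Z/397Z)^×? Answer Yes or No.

Yes

φ(397) = 397 − 1 = 396 = 2^2 · 3^2 · 11.
Test 331^(396/q) mod 397 for each prime factor q of 396:
331^198 ≡ 396 (mod 397)  [q = 2: ≢ 1 ✓]
331^132 ≡ 362 (mod 397)  [q = 3: ≢ 1 ✓]
331^36 ≡ 126 (mod 397)  [q = 11: ≢ 1 ✓]
Every test exponent gives a nontrivial residue, hence 331 generates the full group.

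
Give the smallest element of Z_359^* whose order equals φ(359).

7

φ(359) = 359 − 1 = 358 = 2 · 179.
Test candidates g = 2, 3, … against the prime factors q ∈ {2, 179} of φ(359): g is a generator iff g^(358/q) ≢ 1 for every such q.
g = 2: 2^179 ≡ 1 — hits 1, so not a primitive root.
g = 3: 3^179 ≡ 1 — hits 1, so not a primitive root.
g = 4: 4^179 ≡ 1 — hits 1, so not a primitive root.
g = 5: 5^179 ≡ 1 — hits 1, so not a primitive root.
g = 6: 6^179 ≡ 1 — hits 1, so not a primitive root.
g = 7: 7^179 ≡ 358; 7^2 ≡ 49 — none is 1, so 7 is a primitive root.
So 7 is the smallest generator of (Z/359Z)^×.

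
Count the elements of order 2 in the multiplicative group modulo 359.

φ(359) = 359 − 1 = 358 = 2 · 179.
In a cyclic group of order 358, there are φ(d) elements of order d for each divisor d of 358, and zero for non-divisors.
2 | 358, and φ(2) = 2 − 1 = 1.

1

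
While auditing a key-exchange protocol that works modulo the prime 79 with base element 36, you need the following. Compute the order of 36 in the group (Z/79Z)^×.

39

By Lagrange's theorem, ord_79(36) divides φ(79) = 79 − 1 = 78 = 2 · 3 · 13.
Divisors of 78: 1, 2, 3, 6, 13, 26, 39, 78.
Test each divisor d:
36^1 ≡ 36 (mod 79)
36^2 ≡ 32 (mod 79)
36^3 ≡ 46 (mod 79)
36^6 ≡ 62 (mod 79)
36^13 ≡ 55 (mod 79)
36^26 ≡ 23 (mod 79)
36^39 ≡ 1 (mod 79) ✓
The smallest such exponent is 39, so the order of 36 is 39.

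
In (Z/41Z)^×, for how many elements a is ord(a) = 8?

φ(41) = 41 − 1 = 40 = 2^3 · 5.
Since (Z/41Z)^× is cyclic of order 40, the number of elements of order d is φ(d) when d | 40 and 0 otherwise.
8 = 2^3 divides 40, and φ(8) = 4.

4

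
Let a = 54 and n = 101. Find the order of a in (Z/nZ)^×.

By Lagrange's theorem, ord_101(54) divides φ(101) = 101 − 1 = 100 = 2^2 · 5^2.
Divisors of 100: 1, 2, 4, 5, 10, 20, 25, 50, 100.
Test each divisor d:
54^1 ≡ 54 (mod 101)
54^2 ≡ 88 (mod 101)
54^4 ≡ 68 (mod 101)
54^5 ≡ 36 (mod 101)
54^10 ≡ 84 (mod 101)
54^20 ≡ 87 (mod 101)
54^25 ≡ 1 (mod 101) ✓
So ord_101(54) = 25.

25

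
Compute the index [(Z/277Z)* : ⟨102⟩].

By Lagrange's theorem, ord_277(102) divides φ(277) = 277 − 1 = 276 = 2^2 · 3 · 23.
Divisors of 276: 1, 2, 3, 4, 6, 12, 23, 46, 69, 92, 138, 276.
Check 102^d mod 277 for each divisor in increasing order:
102^1 ≡ 102 (mod 277)
102^2 ≡ 155 (mod 277)
102^3 ≡ 21 (mod 277)
102^4 ≡ 203 (mod 277)
102^6 ≡ 164 (mod 277)
102^12 ≡ 27 (mod 277)
102^23 ≡ 276 (mod 277)
102^46 ≡ 1 (mod 277) ✓
Thus |⟨102⟩| = ord(102) = 46.
The index is φ(277) / ord(102) = 276 / 46 = 6.

6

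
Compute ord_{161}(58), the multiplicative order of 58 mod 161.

The order of 58 must divide φ(161) = φ(7·23) = (7−1)·(23−1) = 6·22 = 132 = 2^2 · 3 · 11.
Divisors of 132: 1, 2, 3, 4, 6, 11, 12, 22, 33, 44, 66, 132.
Test each divisor d:
58^1 ≡ 58 (mod 161)
58^2 ≡ 144 (mod 161)
58^3 ≡ 141 (mod 161)
58^4 ≡ 128 (mod 161)
58^6 ≡ 78 (mod 161)
58^11 ≡ 116 (mod 161)
58^12 ≡ 127 (mod 161)
58^22 ≡ 93 (mod 161)
58^33 ≡ 1 (mod 161) ✓
So ord_161(58) = 33.

33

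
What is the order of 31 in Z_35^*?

6

Since 31 ∈ (Z/35Z)^×, its order divides φ(35) = φ(5·7) = (5−1)·(7−1) = 4·6 = 24 = 2^3 · 3.
Divisors of 24: 1, 2, 3, 4, 6, 8, 12, 24.
Compute 31^d (mod 35) for the divisors d until we hit 1:
31^1 ≡ 31
31^2 ≡ 16
31^3 ≡ 6
31^4 ≡ 11
31^6 ≡ 1
Therefore the multiplicative order of 31 modulo 35 is 6.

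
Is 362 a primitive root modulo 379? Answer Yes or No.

No

φ(379) = 379 − 1 = 378 = 2 · 3^3 · 7.
362 is a primitive root mod 379 iff 362^(φ(379)/q) ≢ 1 for every prime q | φ(379), i.e. q ∈ {2, 3, 7}.
362^189 ≡ 1 (mod 379)  [q = 2: ≡ 1 ✗]
362^126 ≡ 327 (mod 379)  [q = 3: ≢ 1 ✓]
362^54 ≡ 138 (mod 379)  [q = 7: ≢ 1 ✓]
Since 362^189 ≡ 1, the order of 362 divides 189 < 378, so 362 is not a primitive root.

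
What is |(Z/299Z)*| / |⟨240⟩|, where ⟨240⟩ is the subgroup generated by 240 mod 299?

2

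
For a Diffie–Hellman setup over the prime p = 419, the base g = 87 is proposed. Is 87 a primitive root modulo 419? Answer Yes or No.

No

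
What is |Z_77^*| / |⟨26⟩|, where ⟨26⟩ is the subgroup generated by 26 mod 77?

2

Since 26 ∈ (Z/77Z)^×, its order divides φ(77) = φ(7·11) = (7−1)·(11−1) = 6·10 = 60 = 2^2 · 3 · 5.
Divisors of 60: 1, 2, 3, 4, 5, 6, 10, 12, 15, 20, 30, 60.
Test each divisor d:
26^1 ≡ 26 (mod 77)
26^2 ≡ 60 (mod 77)
26^3 ≡ 20 (mod 77)
26^4 ≡ 58 (mod 77)
26^5 ≡ 45 (mod 77)
26^6 ≡ 15 (mod 77)
26^10 ≡ 23 (mod 77)
26^12 ≡ 71 (mod 77)
26^15 ≡ 34 (mod 77)
26^20 ≡ 67 (mod 77)
26^30 ≡ 1 (mod 77) ✓
The order of 26 is 30, so the subgroup it generates has 30 elements.
Index = |(Z/77Z)^×| / |⟨26⟩| = 60 / 30 = 2.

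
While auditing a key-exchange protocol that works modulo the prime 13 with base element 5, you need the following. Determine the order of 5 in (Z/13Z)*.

By Lagrange's theorem, ord_13(5) divides φ(13) = 13 − 1 = 12 = 2^2 · 3.
Divisors of 12: 1, 2, 3, 4, 6, 12.
Test each divisor d:
5^1 ≡ 5 (mod 13)
5^2 ≡ 12 (mod 13)
5^3 ≡ 8 (mod 13)
5^4 ≡ 1 (mod 13) ✓
So ord_13(5) = 4.

4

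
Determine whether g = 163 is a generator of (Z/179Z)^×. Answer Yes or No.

Yes

φ(179) = 179 − 1 = 178 = 2 · 89.
163 is a primitive root mod 179 iff 163^(φ(179)/q) ≢ 1 for every prime q | φ(179), i.e. q ∈ {2, 89}.
163^89 ≡ 178 (mod 179)  [q = 2: ≢ 1 ✓]
163^2 ≡ 77 (mod 179)  [q = 89: ≢ 1 ✓]
Every test exponent gives a nontrivial residue, hence 163 generates the full group.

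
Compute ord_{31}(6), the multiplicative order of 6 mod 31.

6

By Lagrange's theorem, ord_31(6) divides φ(31) = 31 − 1 = 30 = 2 · 3 · 5.
Divisors of 30: 1, 2, 3, 5, 6, 10, 15, 30.
Check 6^d mod 31 for each divisor in increasing order:
6^1 ≡ 6 (mod 31)
6^2 ≡ 5 (mod 31)
6^3 ≡ 30 (mod 31)
6^5 ≡ 26 (mod 31)
6^6 ≡ 1 (mod 31) ✓
Therefore the multiplicative order of 6 modulo 31 is 6.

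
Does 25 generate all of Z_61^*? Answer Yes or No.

φ(61) = 61 − 1 = 60 = 2^2 · 3 · 5.
25 is a primitive root mod 61 iff 25^(φ(61)/q) ≢ 1 for every prime q | φ(61), i.e. q ∈ {2, 3, 5}.
25^30 ≡ 1 (mod 61)  [q = 2: ≡ 1 ✗]
25^20 ≡ 13 (mod 61)  [q = 3: ≢ 1 ✓]
25^12 ≡ 34 (mod 61)  [q = 5: ≢ 1 ✓]
The check at q = 2 fails, so 25 generates a proper subgroup.

No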